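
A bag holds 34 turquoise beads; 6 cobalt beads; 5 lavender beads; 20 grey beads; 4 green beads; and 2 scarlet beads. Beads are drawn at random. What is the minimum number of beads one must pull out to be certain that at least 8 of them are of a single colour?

An adversary could hand out at most 7 beads per colour (4 colours run out sooner): 7 + 6 + 5 + 7 + 4 + 2 = 31 beads and still no colour has 8.
One more bead lands in a colour already at 7, so 32 draws are enough and 31 are not.

32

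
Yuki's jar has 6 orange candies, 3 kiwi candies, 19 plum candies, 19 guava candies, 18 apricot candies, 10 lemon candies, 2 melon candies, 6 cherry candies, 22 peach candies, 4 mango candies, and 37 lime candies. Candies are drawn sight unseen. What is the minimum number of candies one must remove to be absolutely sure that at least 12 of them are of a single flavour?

87

The 11 flavours are the holes; the candies drawn are the pigeons.
To avoid 12 of any one flavour, the worst case takes at most 11 of each flavour, or every candy of a flavour that has fewer than 11.
That gives 6 + 3 + 11 + 11 + 11 + 10 + 2 + 6 + 11 + 4 + 11 = 86 candies with no flavour reaching 12.
The next candy forces some flavour to 12, so 86 + 1 = 87.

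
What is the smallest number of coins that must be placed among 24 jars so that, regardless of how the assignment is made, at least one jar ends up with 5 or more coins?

With 96 coins one could put exactly 4 in each of the 24 jars, and no jar would reach 5.
One more coin must land in a jar that already has 4, giving it 5.
So 24 × 4 + 1 = 97 coins are required.

97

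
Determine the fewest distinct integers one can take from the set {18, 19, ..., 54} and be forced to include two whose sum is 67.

Two chosen integers sum to 67 exactly when both halves of some pair {x, 67−x} with 18 ≤ x ≤ 67−x ≤ 49 are chosen — 16 such pairs.
The remaining 5 elements (those with no distinct partner in range) can never complete a 67-sum, so the worst case takes all of them and one from each pair: 5 + 16 = 21.
The 22nd integer has to be the second member of some pair, so 21 + 1 = 22.

22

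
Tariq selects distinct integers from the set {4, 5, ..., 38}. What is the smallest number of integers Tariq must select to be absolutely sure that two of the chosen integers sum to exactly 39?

A set avoiding the sum 39 can contain at most one of each pair {x, 39−x}, plus the 3 elements whose complement lies outside the range.
The integers 20, …, 38 (19 of them) are such a set: any two sum to at least 20+21 = 41 > 39.
By pigeonhole, any 20th integer completes one of the 16 pairs, so 20 choices force a sum of 39.

20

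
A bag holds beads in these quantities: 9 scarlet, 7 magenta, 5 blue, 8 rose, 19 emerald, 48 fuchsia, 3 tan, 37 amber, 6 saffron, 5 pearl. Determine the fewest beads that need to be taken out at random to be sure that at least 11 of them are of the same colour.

74

An adversary could hand out at most 10 beads per colour (7 colours run out sooner): 9 + 7 + 5 + 8 + 10 + 10 + 3 + 10 + 6 + 5 = 73 beads and still no colour has 11.
One more bead lands in a colour already at 10, so 74 draws are enough and 73 are not.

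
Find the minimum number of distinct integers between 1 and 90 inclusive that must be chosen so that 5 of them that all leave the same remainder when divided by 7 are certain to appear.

29

Pigeonhole: the 7 residue classes mod 7 are the pigeonholes.
With 28 integers one could put 4 in each residue class and have no class reach 5.
The 29th integer pushes some class to 5, so 7·4 + 1 = 29.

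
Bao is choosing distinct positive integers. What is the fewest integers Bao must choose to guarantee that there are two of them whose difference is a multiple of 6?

Integers whose pairwise differences are multiples of 6 are exactly those sharing a remainder mod 6. By pigeonhole, the 6 residue classes mod 6 are the pigeonholes.
With 6 integers one could put 1 in each residue class and have no class reach 2.
The 7th integer pushes some class to 2, so 6·1 + 1 = 7.

7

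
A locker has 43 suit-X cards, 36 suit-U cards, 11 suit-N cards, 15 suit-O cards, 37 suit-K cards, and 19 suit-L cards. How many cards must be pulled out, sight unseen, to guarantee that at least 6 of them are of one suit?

31

By pigeonhole, the 6 suits are the holes; the cards drawn are the pigeons.
To avoid 6 of any one suit, the worst case takes at most 5 of each suit.
That gives 5 + 5 + 5 + 5 + 5 + 5 = 30 cards with no suit reaching 6.
The next card forces some suit to 6, so 30 + 1 = 31.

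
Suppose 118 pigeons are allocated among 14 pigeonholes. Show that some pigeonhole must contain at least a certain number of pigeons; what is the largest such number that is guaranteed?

9

By the pigeonhole principle, the 14 pigeonholes are the holes and the 118 pigeons are the pigeons.
If every pigeonhole held at most 8 pigeons, the total would be at most 14 × 8 = 112, which is less than 118.
So some pigeonhole holds at least ⌈118/14⌉ = 9 pigeons.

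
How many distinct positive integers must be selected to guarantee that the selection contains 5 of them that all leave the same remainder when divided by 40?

By pigeonhole, the 40 residue classes mod 40 are the pigeonholes.
With 160 integers one could put 4 in each residue class and have no class reach 5.
The 161st integer pushes some class to 5, so 40·4 + 1 = 161.

161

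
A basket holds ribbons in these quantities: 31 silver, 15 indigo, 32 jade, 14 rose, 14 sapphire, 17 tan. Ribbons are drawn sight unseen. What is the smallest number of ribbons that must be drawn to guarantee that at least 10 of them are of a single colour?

55

By the pigeonhole principle, the 6 colours are the holes; the ribbons drawn are the pigeons.
To avoid 10 of any one colour, the worst case takes at most 9 of each colour.
That gives 9 + 9 + 9 + 9 + 9 + 9 = 54 ribbons with no colour reaching 10.
The next ribbon forces some colour to 10, so 54 + 1 = 55.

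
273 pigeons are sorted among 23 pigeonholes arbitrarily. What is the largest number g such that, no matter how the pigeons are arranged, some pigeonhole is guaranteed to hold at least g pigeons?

The 23 pigeonholes are the holes and the 273 pigeons are the pigeons.
If every pigeonhole held at most 11 pigeons, the total would be at most 23 × 11 = 253, which is less than 273.
So some pigeonhole holds at least ⌈273/23⌉ = 12 pigeons.

12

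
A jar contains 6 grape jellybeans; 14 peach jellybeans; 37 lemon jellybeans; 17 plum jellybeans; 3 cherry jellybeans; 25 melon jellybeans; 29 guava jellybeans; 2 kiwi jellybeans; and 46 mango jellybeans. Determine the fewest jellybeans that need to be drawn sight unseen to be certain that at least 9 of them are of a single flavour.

The 9 flavours are the holes; the jellybeans drawn are the pigeons.
To avoid 9 of any one flavour, the worst case takes at most 8 of each flavour, or every jellybean of a flavour that has fewer than 8.
That gives 6 + 8 + 8 + 8 + 3 + 8 + 8 + 2 + 8 = 59 jellybeans with no flavour reaching 9.
The next jellybean forces some flavour to 9, so 59 + 1 = 60.

60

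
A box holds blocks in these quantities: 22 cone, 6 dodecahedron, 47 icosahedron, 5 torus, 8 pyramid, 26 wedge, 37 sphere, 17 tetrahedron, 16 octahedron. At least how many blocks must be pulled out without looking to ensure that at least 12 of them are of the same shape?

Pigeonhole: the 9 shapes are the holes; the blocks drawn are the pigeons.
To avoid 12 of any one shape, the worst case takes at most 11 of each shape, or every block of a shape that has fewer than 11.
That gives 11 + 6 + 11 + 5 + 8 + 11 + 11 + 11 + 11 = 85 blocks with no shape reaching 12.
The next block forces some shape to 12, so 85 + 1 = 86.

86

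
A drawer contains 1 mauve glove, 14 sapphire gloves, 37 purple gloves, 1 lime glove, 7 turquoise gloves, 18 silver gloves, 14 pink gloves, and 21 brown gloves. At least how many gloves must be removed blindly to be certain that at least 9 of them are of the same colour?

50

Pigeonhole: the 8 colours are the holes; the gloves drawn are the pigeons.
To avoid 9 of any one colour, the worst case takes at most 8 of each colour, or every glove of a colour that has fewer than 8.
That gives 1 + 8 + 8 + 1 + 7 + 8 + 8 + 8 = 49 gloves with no colour reaching 9.
The next glove forces some colour to 9, so 49 + 1 = 50.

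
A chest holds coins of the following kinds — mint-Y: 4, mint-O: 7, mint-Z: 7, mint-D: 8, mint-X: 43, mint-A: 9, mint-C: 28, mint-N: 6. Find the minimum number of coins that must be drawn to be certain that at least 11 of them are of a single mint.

Pigeonhole: the 8 mints are the holes; the coins drawn are the pigeons.
To avoid 11 of any one mint, the worst case takes at most 10 of each mint, or every coin of a mint that has fewer than 10.
That gives 4 + 7 + 7 + 8 + 10 + 9 + 10 + 6 = 61 coins with no mint reaching 11.
The next coin forces some mint to 11, so 61 + 1 = 62.

62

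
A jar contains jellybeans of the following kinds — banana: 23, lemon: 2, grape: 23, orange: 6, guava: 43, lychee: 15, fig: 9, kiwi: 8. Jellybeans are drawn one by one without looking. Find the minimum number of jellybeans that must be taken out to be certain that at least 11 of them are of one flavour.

66

An adversary could hand out at most 10 jellybeans per flavour (4 flavours run out sooner): 10 + 2 + 10 + 6 + 10 + 10 + 9 + 8 = 65 jellybeans and still no flavour has 11.
By pigeonhole, one more jellybean lands in a flavour already at 10, so 66 draws are enough and 65 are not.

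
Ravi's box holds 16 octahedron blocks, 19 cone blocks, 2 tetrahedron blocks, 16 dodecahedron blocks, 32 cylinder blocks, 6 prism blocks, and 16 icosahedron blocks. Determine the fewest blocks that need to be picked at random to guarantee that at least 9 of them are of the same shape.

49

The 7 shapes are the holes; the blocks drawn are the pigeons.
To avoid 9 of any one shape, the worst case takes at most 8 of each shape, or every block of a shape that has fewer than 8.
That gives 8 + 8 + 2 + 8 + 8 + 6 + 8 = 48 blocks with no shape reaching 9.
The next block forces some shape to 9, so 48 + 1 = 49.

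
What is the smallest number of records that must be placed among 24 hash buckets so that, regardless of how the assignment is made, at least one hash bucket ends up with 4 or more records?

With 72 records one could put exactly 3 in each of the 24 hash buckets, and no hash bucket would reach 4.
By the pigeonhole principle, one more record must land in a hash bucket that already has 3, giving it 4.
So 24 × 3 + 1 = 73 records are required.

73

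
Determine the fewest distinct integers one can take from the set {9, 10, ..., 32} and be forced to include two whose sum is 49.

Group the elements by complementary pair {x, 49−x}: {17,32}, {18,31}, {19,30}, …, giving 8 two-element pairs and 8 integers whose partner 49−x falls outside [9,32].
Treating each of those 16 groups as a pigeonhole, one can pick one integer per group — 16 integers — with no two summing to 49.
The 17th integer lands in an occupied pair, forcing a sum of 49.

17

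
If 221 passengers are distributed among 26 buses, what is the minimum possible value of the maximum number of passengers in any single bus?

The 26 buses are the holes and the 221 passengers are the pigeons.
If every bus held at most 8 passengers, the total would be at most 26 × 8 = 208, which is less than 221.
So some bus holds at least ⌈221/26⌉ = 9 passengers.

9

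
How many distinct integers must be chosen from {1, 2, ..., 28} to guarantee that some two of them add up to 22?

Two chosen integers sum to 22 exactly when both halves of some pair {x, 22−x} with 1 ≤ x ≤ 22−x ≤ 21 are chosen — 10 such pairs.
The remaining 8 elements (those with no distinct partner in range) can never complete a 22-sum, so the worst case takes all of them and one from each pair: 8 + 10 = 18.
The 19th integer has to be the second member of some pair, so 18 + 1 = 19.

19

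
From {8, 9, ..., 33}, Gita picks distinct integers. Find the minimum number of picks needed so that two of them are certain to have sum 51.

A set avoiding the sum 51 can contain at most one of each pair {x, 51−x}, plus the 10 elements whose complement lies outside the range.
The integers 8, …, 25 (18 of them) are such a set: any two sum to at least 8+9 = 17 and at most 24+25 = 49 < 51.
By pigeonhole, any 19th integer completes one of the 8 pairs, so 19 choices force a sum of 51.

19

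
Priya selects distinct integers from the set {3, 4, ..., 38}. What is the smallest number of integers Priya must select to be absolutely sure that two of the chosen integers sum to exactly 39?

20

Group the elements by complementary pair {x, 39−x}: {3,36}, {4,35}, {5,34}, …, giving 17 two-element pairs and 2 integers whose partner 39−x falls outside [3,38].
By the pigeonhole principle, treating each of those 19 groups as a pigeonhole, one can pick one integer per group — 19 integers — with no two summing to 39.
The 20th integer lands in an occupied pair, forcing a sum of 39.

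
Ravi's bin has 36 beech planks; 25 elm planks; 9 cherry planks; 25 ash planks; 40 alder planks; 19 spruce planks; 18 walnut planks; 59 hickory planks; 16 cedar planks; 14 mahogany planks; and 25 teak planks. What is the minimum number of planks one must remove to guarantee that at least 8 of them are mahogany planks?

In the worst case for collecting mahogany planks, every non-mahogany plank comes out first.
There are 36 + 25 + 9 + 25 + 40 + 19 + 18 + 59 + 16 + 25 = 272 non-mahogany planks altogether.
After those, each further plank must be mahogany, so 272 + 8 = 280 draws guarantee 8 mahogany planks.

280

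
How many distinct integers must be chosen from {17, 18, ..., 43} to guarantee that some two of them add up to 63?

Two chosen integers sum to 63 exactly when both halves of some pair {x, 63−x} with 20 ≤ x ≤ 63−x ≤ 43 are chosen — 12 such pairs.
The remaining 3 elements (those with no distinct partner in range) can never complete a 63-sum, so the worst case takes all of them and one from each pair: 3 + 12 = 15.
By pigeonhole, the 16th integer has to be the second member of some pair, so 15 + 1 = 16.

16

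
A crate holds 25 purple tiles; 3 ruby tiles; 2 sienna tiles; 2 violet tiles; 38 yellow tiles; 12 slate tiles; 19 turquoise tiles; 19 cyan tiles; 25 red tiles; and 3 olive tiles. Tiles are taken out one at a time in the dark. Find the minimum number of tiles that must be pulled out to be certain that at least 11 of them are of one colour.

71

An adversary could hand out at most 10 tiles per colour (4 colours run out sooner): 10 + 3 + 2 + 2 + 10 + 10 + 10 + 10 + 10 + 3 = 70 tiles and still no colour has 11.
By the pigeonhole principle, one more tile lands in a colour already at 10, so 71 draws are enough and 70 are not.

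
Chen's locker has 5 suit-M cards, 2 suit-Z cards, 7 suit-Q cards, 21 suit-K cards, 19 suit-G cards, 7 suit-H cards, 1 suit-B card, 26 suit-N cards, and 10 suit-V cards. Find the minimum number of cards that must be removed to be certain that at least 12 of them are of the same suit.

An adversary could hand out at most 11 cards per suit (6 suits run out sooner): 5 + 2 + 7 + 11 + 11 + 7 + 1 + 11 + 10 = 65 cards and still no suit has 12.
One more card lands in a suit already at 11, so 66 draws are enough and 65 are not.

66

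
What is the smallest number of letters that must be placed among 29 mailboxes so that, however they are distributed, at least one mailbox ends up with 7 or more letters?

175

With 174 letters one could put exactly 6 in each of the 29 mailboxes, and no mailbox would reach 7.
One more letter must land in a mailbox that already has 6, giving it 7.
So 29 × 6 + 1 = 175 letters are required.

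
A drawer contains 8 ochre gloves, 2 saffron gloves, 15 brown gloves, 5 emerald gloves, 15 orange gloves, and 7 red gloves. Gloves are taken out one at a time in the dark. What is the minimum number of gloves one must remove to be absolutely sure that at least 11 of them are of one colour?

43

By the pigeonhole principle, put each drawn glove into a box by colour. The largest draw with every box below 11 takes min(count, 10) from each colour; colours with fewer than 10 contribute all they have.
Σ min(cᵢ, 10) = 8 + 2 + 10 + 5 + 10 + 7 = 42.
Draw number 42 + 1 = 43 must push one box to 11.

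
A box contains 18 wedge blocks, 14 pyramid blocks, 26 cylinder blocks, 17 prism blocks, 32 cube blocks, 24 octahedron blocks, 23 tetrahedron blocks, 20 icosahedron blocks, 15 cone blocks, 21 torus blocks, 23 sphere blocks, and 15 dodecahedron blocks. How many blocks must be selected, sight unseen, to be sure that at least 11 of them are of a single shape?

Pigeonhole: put each drawn block into a box by shape. The largest draw with every box below 11 takes min(count, 10) from each shape.
Σ min(cᵢ, 10) = 10 + 10 + 10 + 10 + 10 + 10 + 10 + 10 + 10 + 10 + 10 + 10 = 120.
Draw number 120 + 1 = 121 must push one box to 11.

121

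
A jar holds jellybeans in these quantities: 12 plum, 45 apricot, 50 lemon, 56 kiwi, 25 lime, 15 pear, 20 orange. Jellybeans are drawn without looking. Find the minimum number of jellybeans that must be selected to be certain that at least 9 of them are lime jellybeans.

207

In the worst case for collecting lime jellybeans, every non-lime jellybean comes out first.
There are 12 + 45 + 50 + 56 + 15 + 20 = 198 non-lime jellybeans altogether.
After those, each further jellybean must be lime, so 198 + 9 = 207 draws guarantee 9 lime jellybeans.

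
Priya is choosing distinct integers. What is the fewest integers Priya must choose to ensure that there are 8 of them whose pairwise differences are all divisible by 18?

Integers whose pairwise differences are multiples of 18 are exactly those sharing a remainder mod 18. By the pigeonhole principle, the 18 residue classes mod 18 are the pigeonholes.
With 126 integers one could put 7 in each residue class and have no class reach 8.
The 127th integer pushes some class to 8, so 18·7 + 1 = 127.

127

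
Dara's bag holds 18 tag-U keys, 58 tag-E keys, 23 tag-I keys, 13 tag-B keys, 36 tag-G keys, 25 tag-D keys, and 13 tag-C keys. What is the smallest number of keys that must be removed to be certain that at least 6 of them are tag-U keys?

174

In the worst case for collecting tag-U keys, every non-tag-U key comes out first.
There are 58 + 23 + 13 + 36 + 25 + 13 = 168 non-tag-U keys altogether.
After those, each further key must be tag-U, so 168 + 6 = 174 draws guarantee 6 tag-U keys.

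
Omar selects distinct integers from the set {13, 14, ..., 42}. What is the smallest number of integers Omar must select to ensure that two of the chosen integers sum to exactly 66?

Group the elements by complementary pair {x, 66−x}: {24,42}, {25,41}, {26,40}, …, giving 9 two-element pairs; the single value 33 (it cannot pair with itself since the integers are distinct); and 11 integers whose partner 66−x falls outside [13,42].
Pigeonhole: treating each of those 21 groups as a pigeonhole, one can pick one integer per group — 21 integers — with no two summing to 66.
The 22nd integer lands in an occupied pair, forcing a sum of 66.

22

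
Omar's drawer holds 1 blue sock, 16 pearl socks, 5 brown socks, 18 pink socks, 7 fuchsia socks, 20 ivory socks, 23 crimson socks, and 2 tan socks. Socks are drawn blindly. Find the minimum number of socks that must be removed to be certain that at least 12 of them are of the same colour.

60

By the pigeonhole principle, put each drawn sock into a box by colour. The largest draw with every box below 12 takes min(count, 11) from each colour; colours with fewer than 11 contribute all they have.
Σ min(cᵢ, 11) = 1 + 11 + 5 + 11 + 7 + 11 + 11 + 2 = 59.
Draw number 59 + 1 = 60 must push one box to 12.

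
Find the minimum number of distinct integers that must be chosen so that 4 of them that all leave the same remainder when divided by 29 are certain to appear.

88

By the pigeonhole principle, the 29 residue classes mod 29 are the pigeonholes.
With 87 integers one could put 3 in each residue class and have no class reach 4.
The 88th integer pushes some class to 4, so 29·3 + 1 = 88.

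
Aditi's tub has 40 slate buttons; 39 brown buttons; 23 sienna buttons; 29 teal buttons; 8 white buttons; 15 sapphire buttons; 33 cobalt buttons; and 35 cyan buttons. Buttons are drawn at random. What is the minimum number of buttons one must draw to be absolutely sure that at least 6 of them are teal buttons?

In the worst case for collecting teal buttons, every non-teal button comes out first.
There are 40 + 39 + 23 + 8 + 15 + 33 + 35 = 193 non-teal buttons altogether.
After those, each further button must be teal, so 193 + 6 = 199 draws guarantee 6 teal buttons.

199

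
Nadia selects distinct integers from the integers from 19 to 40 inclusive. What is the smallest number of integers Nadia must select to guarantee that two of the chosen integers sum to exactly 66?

Group the elements by complementary pair {x, 66−x}: {26,40}, {27,39}, {28,38}, …, giving 7 two-element pairs; the single value 33 (it cannot pair with itself since the integers are distinct); and 7 integers whose partner 66−x falls outside [19,40].
Treating each of those 15 groups as a pigeonhole, one can pick one integer per group — 15 integers — with no two summing to 66.
The 16th integer lands in an occupied pair, forcing a sum of 66.

16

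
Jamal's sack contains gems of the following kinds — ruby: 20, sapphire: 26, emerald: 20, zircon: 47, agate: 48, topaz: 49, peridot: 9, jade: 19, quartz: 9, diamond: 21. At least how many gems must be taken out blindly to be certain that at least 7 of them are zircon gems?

228

In the worst case for collecting zircon gems, every non-zircon gem comes out first.
There are 20 + 26 + 20 + 48 + 49 + 9 + 19 + 9 + 21 = 221 non-zircon gems altogether.
After those, each further gem must be zircon, so 221 + 7 = 228 draws guarantee 7 zircon gems.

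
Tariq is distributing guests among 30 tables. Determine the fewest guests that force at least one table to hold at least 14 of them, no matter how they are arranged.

With 390 guests one could put exactly 13 in each of the 30 tables, and no table would reach 14.
Pigeonhole: one more guest must land in a table that already has 13, giving it 14.
So 30 × 13 + 1 = 391 guests are required.

391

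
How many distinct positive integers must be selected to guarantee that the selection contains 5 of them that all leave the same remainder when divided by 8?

33

The 8 residue classes mod 8 are the pigeonholes.
With 32 integers one could put 4 in each residue class and have no class reach 5.
The 33rd integer pushes some class to 5, so 8·4 + 1 = 33.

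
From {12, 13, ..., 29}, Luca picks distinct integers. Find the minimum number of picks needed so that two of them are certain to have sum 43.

11

A set avoiding the sum 43 can contain at most one of each pair {x, 43−x}, plus the 2 elements whose complement lies outside the range.
The integers 12, …, 21 (10 of them) are such a set: any two sum to at least 12+13 = 25 and at most 20+21 = 41 < 43.
Any 11th integer completes one of the 8 pairs, so 11 choices force a sum of 43.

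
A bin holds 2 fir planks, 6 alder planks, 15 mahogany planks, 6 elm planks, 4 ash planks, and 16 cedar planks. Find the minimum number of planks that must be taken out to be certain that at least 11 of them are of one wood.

An adversary could hand out at most 10 planks per wood (4 woods run out sooner): 2 + 6 + 10 + 6 + 4 + 10 = 38 planks and still no wood has 11.
By pigeonhole, one more plank lands in a wood already at 10, so 39 draws are enough and 38 are not.

39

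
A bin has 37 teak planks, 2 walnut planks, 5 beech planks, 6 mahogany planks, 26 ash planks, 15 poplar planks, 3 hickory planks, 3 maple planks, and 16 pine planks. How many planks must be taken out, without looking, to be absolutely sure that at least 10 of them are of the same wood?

56

Put each drawn plank into a box by wood. The largest draw with every box below 10 takes min(count, 9) from each wood; woods with fewer than 9 contribute all they have.
Σ min(cᵢ, 9) = 9 + 2 + 5 + 6 + 9 + 9 + 3 + 3 + 9 = 55.
Draw number 55 + 1 = 56 must push one box to 10.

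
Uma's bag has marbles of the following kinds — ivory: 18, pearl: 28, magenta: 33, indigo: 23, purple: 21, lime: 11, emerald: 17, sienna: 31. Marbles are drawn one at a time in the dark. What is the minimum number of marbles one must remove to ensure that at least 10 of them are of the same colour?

By pigeonhole, put each drawn marble into a box by colour. The largest draw with every box below 10 takes min(count, 9) from each colour.
Σ min(cᵢ, 9) = 9 + 9 + 9 + 9 + 9 + 9 + 9 + 9 = 72.
Draw number 72 + 1 = 73 must push one box to 10.

73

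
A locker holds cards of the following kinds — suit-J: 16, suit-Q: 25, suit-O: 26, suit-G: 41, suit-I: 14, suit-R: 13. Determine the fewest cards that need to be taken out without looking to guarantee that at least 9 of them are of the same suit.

49

By pigeonhole, the 6 suits are the holes; the cards drawn are the pigeons.
To avoid 9 of any one suit, the worst case takes at most 8 of each suit.
That gives 8 + 8 + 8 + 8 + 8 + 8 = 48 cards with no suit reaching 9.
The next card forces some suit to 9, so 48 + 1 = 49.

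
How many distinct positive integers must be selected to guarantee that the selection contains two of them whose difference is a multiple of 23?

Integers whose pairwise differences are multiples of 23 are exactly those sharing a remainder mod 23. The 23 residue classes mod 23 are the pigeonholes.
With 23 integers one could put 1 in each residue class and have no class reach 2.
The 24th integer pushes some class to 2, so 23·1 + 1 = 24.

24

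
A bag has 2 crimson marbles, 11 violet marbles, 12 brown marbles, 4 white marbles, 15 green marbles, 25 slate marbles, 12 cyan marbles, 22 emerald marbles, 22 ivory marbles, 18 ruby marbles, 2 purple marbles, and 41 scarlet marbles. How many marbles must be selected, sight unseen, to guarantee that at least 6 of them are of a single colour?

54

Pigeonhole: put each drawn marble into a box by colour. The largest draw with every box below 6 takes min(count, 5) from each colour; colours with fewer than 5 contribute all they have.
Σ min(cᵢ, 5) = 2 + 5 + 5 + 4 + 5 + 5 + 5 + 5 + 5 + 5 + 2 + 5 = 53.
Draw number 53 + 1 = 54 must push one box to 6.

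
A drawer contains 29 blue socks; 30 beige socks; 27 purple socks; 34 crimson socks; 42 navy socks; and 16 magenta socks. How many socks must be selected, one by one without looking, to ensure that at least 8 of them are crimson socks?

152

In the worst case for collecting crimson socks, every non-crimson sock comes out first.
There are 29 + 30 + 27 + 42 + 16 = 144 non-crimson socks altogether.
After those, each further sock must be crimson, so 144 + 8 = 152 draws guarantee 8 crimson socks.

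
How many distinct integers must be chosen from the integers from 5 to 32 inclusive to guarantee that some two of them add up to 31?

Group the elements by complementary pair {x, 31−x}: {5,26}, {6,25}, {7,24}, …, giving 11 two-element pairs and 6 integers whose partner 31−x falls outside [5,32].
Pigeonhole: treating each of those 17 groups as a pigeonhole, one can pick one integer per group — 17 integers — with no two summing to 31.
The 18th integer lands in an occupied pair, forcing a sum of 31.

18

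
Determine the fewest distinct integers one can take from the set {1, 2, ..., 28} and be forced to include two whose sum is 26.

Group the elements by complementary pair {x, 26−x}: {1,25}, {2,24}, {3,23}, …, giving 12 two-element pairs, the single value 13 (it cannot pair with itself since the integers are distinct), and 3 integers whose partner 26−x falls outside [1,28].
Treating each of those 16 groups as a pigeonhole, one can pick one integer per group — 16 integers — with no two summing to 26.
The 17th integer lands in an occupied pair, forcing a sum of 26.

17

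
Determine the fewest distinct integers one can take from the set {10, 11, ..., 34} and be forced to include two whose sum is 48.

16

A set avoiding the sum 48 can contain at most one of each pair {x, 48−x}, plus the 5 elements whose complement lies outside the range or equal to its own complement.
The integers 10, …, 24 (15 of them) are such a set: any two sum to at least 10+11 = 21 and at most 23+24 = 47 < 48.
By the pigeonhole principle, any 16th integer completes one of the 10 pairs, so 16 choices force a sum of 48.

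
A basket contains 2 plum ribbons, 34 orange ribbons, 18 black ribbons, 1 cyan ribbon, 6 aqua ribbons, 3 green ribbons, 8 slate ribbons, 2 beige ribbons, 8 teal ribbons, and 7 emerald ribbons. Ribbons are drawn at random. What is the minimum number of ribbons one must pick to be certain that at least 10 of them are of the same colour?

56

Put each drawn ribbon into a box by colour. The largest draw with every box below 10 takes min(count, 9) from each colour; colours with fewer than 9 contribute all they have.
Σ min(cᵢ, 9) = 2 + 9 + 9 + 1 + 6 + 3 + 8 + 2 + 8 + 7 = 55.
Draw number 55 + 1 = 56 must push one box to 10.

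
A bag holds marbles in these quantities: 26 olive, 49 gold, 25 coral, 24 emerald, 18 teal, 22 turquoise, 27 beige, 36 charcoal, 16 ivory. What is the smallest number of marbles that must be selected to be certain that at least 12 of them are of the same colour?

Put each drawn marble into a box by colour. The largest draw with every box below 12 takes min(count, 11) from each colour.
Σ min(cᵢ, 11) = 11 + 11 + 11 + 11 + 11 + 11 + 11 + 11 + 11 = 99.
Draw number 99 + 1 = 100 must push one box to 12.

100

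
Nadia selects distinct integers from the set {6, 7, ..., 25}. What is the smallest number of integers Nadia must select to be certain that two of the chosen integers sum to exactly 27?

Group the elements by complementary pair {x, 27−x}: {6,21}, {7,20}, {8,19}, …, giving 8 two-element pairs and 4 integers whose partner 27−x falls outside [6,25].
By the pigeonhole principle, treating each of those 12 groups as a pigeonhole, one can pick one integer per group — 12 integers — with no two summing to 27.
The 13th integer lands in an occupied pair, forcing a sum of 27.

13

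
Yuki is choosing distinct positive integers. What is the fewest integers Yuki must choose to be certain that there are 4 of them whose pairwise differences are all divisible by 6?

Integers whose pairwise differences are multiples of 6 are exactly those sharing a remainder mod 6. The 6 residue classes mod 6 are the pigeonholes.
With 18 integers one could put 3 in each residue class and have no class reach 4.
The 19th integer pushes some class to 4, so 6·3 + 1 = 19.

19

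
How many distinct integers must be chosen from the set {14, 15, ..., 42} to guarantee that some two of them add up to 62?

19

Group the elements by complementary pair {x, 62−x}: {20,42}, {21,41}, {22,40}, …, giving 11 two-element pairs, the single value 31 (it cannot pair with itself since the integers are distinct), and 6 integers whose partner 62−x falls outside [14,42].
Treating each of those 18 groups as a pigeonhole, one can pick one integer per group — 18 integers — with no two summing to 62.
The 19th integer lands in an occupied pair, forcing a sum of 62.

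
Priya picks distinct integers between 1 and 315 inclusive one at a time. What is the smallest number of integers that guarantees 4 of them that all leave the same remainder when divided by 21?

64

By pigeonhole, the 21 residue classes mod 21 are the pigeonholes.
With 63 integers one could put 3 in each residue class and have no class reach 4.
The 64th integer pushes some class to 4, so 21·3 + 1 = 64.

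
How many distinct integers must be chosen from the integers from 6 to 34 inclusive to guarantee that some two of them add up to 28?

22

Two chosen integers sum to 28 exactly when both halves of some pair {x, 28−x} with 6 ≤ x ≤ 28−x ≤ 22 are chosen — 8 such pairs.
The remaining 13 elements (those with no distinct partner in range) can never complete a 28-sum, so the worst case takes all of them and one from each pair: 13 + 8 = 21.
By the pigeonhole principle, the 22nd integer has to be the second member of some pair, so 21 + 1 = 22.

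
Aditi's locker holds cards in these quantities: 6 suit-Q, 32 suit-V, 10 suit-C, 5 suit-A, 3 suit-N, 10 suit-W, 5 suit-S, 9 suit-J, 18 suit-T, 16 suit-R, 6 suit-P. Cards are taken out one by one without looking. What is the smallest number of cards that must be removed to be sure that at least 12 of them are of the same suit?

88

Put each drawn card into a box by suit. The largest draw with every box below 12 takes min(count, 11) from each suit; suits with fewer than 11 contribute all they have.
Σ min(cᵢ, 11) = 6 + 11 + 10 + 5 + 3 + 10 + 5 + 9 + 11 + 11 + 6 = 87.
Draw number 87 + 1 = 88 must push one box to 12.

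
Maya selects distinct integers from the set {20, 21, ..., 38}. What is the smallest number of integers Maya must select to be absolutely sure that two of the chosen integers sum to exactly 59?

Two chosen integers sum to 59 exactly when both halves of some pair {x, 59−x} with 21 ≤ x ≤ 59−x ≤ 38 are chosen — 9 such pairs.
The remaining 1 element (those with no distinct partner in range) can never complete a 59-sum, so the worst case takes all of them and one from each pair: 1 + 9 = 10.
The 11th integer has to be the second member of some pair, so 10 + 1 = 11.

11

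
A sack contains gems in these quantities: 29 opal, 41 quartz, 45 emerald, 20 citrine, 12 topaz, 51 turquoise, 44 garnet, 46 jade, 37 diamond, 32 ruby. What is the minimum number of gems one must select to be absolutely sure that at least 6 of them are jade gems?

In the worst case for collecting jade gems, every non-jade gem comes out first.
There are 29 + 41 + 45 + 20 + 12 + 51 + 44 + 37 + 32 = 311 non-jade gems altogether.
After those, each further gem must be jade, so 311 + 6 = 317 draws guarantee 6 jade gems.

317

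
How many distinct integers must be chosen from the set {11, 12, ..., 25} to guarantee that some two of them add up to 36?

9

Two chosen integers sum to 36 exactly when both halves of some pair {x, 36−x} with 11 ≤ x ≤ 36−x ≤ 25 are chosen — 7 such pairs.
The remaining 1 element (those with no distinct partner in range) can never complete a 36-sum, so the worst case takes all of them and one from each pair: 1 + 7 = 8.
Pigeonhole: the 9th integer has to be the second member of some pair, so 8 + 1 = 9.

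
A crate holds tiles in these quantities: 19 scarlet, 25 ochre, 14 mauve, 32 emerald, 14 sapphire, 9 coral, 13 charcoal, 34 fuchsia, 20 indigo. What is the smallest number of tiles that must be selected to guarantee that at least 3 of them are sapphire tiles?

169

In the worst case for collecting sapphire tiles, every non-sapphire tile comes out first.
There are 19 + 25 + 14 + 32 + 9 + 13 + 34 + 20 = 166 non-sapphire tiles altogether.
After those, each further tile must be sapphire, so 166 + 3 = 169 draws guarantee 3 sapphire tiles.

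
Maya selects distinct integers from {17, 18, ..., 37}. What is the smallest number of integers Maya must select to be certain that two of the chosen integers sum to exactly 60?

Group the elements by complementary pair {x, 60−x}: {23,37}, {24,36}, {25,35}, …, giving 7 two-element pairs, the single value 30 (it cannot pair with itself since the integers are distinct), and 6 integers whose partner 60−x falls outside [17,37].
Treating each of those 14 groups as a pigeonhole, one can pick one integer per group — 14 integers — with no two summing to 60.
The 15th integer lands in an occupied pair, forcing a sum of 60.

15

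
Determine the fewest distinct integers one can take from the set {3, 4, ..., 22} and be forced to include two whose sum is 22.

Group the elements by complementary pair {x, 22−x}: {3,19}, {4,18}, {5,17}, …, giving 8 two-element pairs, the single value 11 (it cannot pair with itself since the integers are distinct), and 3 integers whose partner 22−x falls outside [3,22].
Treating each of those 12 groups as a pigeonhole, one can pick one integer per group — 12 integers — with no two summing to 22.
The 13th integer lands in an occupied pair, forcing a sum of 22.

13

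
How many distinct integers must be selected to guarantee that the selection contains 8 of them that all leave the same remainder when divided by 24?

169

Pigeonhole: the 24 residue classes mod 24 are the pigeonholes.
With 168 integers one could put 7 in each residue class and have no class reach 8.
The 169th integer pushes some class to 8, so 24·7 + 1 = 169.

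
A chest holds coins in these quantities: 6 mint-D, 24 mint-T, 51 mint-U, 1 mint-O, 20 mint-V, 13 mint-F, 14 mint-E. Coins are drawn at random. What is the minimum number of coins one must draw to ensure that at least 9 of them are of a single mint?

By pigeonhole, the 7 mints are the holes; the coins drawn are the pigeons.
To avoid 9 of any one mint, the worst case takes at most 8 of each mint, or every coin of a mint that has fewer than 8.
That gives 6 + 8 + 8 + 1 + 8 + 8 + 8 = 47 coins with no mint reaching 9.
The next coin forces some mint to 9, so 47 + 1 = 48.

48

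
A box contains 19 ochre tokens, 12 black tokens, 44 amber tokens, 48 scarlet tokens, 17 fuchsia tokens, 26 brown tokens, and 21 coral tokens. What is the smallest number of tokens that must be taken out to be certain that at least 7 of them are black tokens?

In the worst case for collecting black tokens, every non-black token comes out first.
There are 19 + 44 + 48 + 17 + 26 + 21 = 175 non-black tokens altogether.
After those, each further token must be black, so 175 + 7 = 182 draws guarantee 7 black tokens.

182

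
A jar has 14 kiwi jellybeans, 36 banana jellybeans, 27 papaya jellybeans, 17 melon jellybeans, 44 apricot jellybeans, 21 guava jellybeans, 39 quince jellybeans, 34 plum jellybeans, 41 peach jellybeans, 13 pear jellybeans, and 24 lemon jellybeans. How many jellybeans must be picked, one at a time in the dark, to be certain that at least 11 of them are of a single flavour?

By pigeonhole, the 11 flavours are the holes; the jellybeans drawn are the pigeons.
To avoid 11 of any one flavour, the worst case takes at most 10 of each flavour.
That gives 10 + 10 + 10 + 10 + 10 + 10 + 10 + 10 + 10 + 10 + 10 = 110 jellybeans with no flavour reaching 11.
The next jellybean forces some flavour to 11, so 110 + 1 = 111.

111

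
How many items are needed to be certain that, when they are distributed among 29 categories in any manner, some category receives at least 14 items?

378

With 377 items one could put exactly 13 in each of the 29 categories, and no category would reach 14.
One more item must land in a category that already has 13, giving it 14.
So 29 × 13 + 1 = 378 items are required.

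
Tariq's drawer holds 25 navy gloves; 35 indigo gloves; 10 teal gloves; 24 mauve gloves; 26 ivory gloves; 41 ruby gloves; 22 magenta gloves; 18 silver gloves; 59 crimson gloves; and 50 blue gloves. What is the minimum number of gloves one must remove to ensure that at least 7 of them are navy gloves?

292

In the worst case for collecting navy gloves, every non-navy glove comes out first.
There are 35 + 10 + 24 + 26 + 41 + 22 + 18 + 59 + 50 = 285 non-navy gloves altogether.
After those, each further glove must be navy, so 285 + 7 = 292 draws guarantee 7 navy gloves.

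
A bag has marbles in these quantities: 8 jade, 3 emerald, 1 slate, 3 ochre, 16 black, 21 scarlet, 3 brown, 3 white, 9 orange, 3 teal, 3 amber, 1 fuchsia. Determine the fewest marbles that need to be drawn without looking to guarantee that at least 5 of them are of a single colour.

An adversary could hand out at most 4 marbles per colour (8 colours run out sooner): 4 + 3 + 1 + 3 + 4 + 4 + 3 + 3 + 4 + 3 + 3 + 1 = 36 marbles and still no colour has 5.
By the pigeonhole principle, one more marble lands in a colour already at 4, so 37 draws are enough and 36 are not.

37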